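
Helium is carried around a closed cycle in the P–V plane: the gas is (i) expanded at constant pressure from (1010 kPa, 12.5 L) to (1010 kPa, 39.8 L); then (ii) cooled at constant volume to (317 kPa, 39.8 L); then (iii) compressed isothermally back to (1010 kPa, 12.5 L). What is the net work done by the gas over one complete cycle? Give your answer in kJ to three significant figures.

W_net ≈ 13.0 kJ

Leg (i): W = PΔV = (1010)(39.8 − 12.5) = 27573 J.
Leg (ii): W = 0.
Leg (iii): W = PᵢVᵢ ln(V_f/Vᵢ) = (12617) ln(12.5/39.8) = -14612 J.
W_net = 27573 − 14612 = 12961 J.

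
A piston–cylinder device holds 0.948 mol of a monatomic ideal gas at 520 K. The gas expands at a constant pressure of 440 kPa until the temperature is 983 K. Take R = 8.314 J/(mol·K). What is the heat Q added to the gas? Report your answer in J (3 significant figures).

Isobaric: W = nRΔT = (0.948)(8.314)(463) = 3649 J.
ΔU = nCᵥΔT with Cᵥ = 3R/2: ΔU = (0.948)(12.47)(463) = 5474 J.
Q = ΔU + W = 5474 + 3649 = 9123 J.

Q ≈ 9120 J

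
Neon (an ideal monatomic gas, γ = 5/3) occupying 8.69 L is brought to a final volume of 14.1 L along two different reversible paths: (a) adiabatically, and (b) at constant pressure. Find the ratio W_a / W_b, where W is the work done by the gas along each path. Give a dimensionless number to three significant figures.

Path (a) adiabatic: W = P₁V₁(1 − (V₁/V₂)^(γ−1))/(γ−1) → W_a/(P₁V₁) = 0.4137.
Path (b) isobaric: W = P₁(V₂ − V₁) → W_b/(P₁V₁) = 0.6226.
W_a / W_b = 0.4137 / 0.6226 = 0.6645.

W_a / W_b ≈ 0.664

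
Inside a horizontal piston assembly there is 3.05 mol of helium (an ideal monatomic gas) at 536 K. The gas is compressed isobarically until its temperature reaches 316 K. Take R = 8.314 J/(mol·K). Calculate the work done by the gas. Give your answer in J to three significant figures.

W ≈ -5580 J

Isobaric: W = P ΔV = nR ΔT.
W = (3.05)(8.314)(316 − 536) = -5579 J.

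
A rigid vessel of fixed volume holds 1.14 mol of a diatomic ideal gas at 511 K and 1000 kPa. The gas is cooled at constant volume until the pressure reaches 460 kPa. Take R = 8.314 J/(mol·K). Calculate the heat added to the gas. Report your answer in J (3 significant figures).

Constant volume ⇒ W = 0, so Q = ΔU = nCᵥΔT with Cᵥ = 5R/2 = 20.79 J/(mol·K).
At constant V, T₂/T₁ = P₂/P₁ ⇒ ΔT = T₁(P₂/P₁ − 1) = 511·(460/1000 − 1) = -275.9 K.
ΔU = (1.14)(20.79)(-275.9) = -6538 J.

Q ≈ -6540 J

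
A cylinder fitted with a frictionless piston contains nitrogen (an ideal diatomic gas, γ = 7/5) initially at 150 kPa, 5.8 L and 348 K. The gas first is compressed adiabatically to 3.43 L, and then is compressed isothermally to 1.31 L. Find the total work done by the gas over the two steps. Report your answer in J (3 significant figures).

Step 1 (adiabatic): W = (P₁V₁ − P₂V₂)/(γ−1) = (870 − 1073)/0.4 = -508.6 J.
After step 1: P = 313 kPa, V = 3.43 L, T = 429.4 K.
Step 2 (isothermal): W = P₁V₁ ln(V₂/V₁) = (1073) ln(1.31/3.43) = -1033 J.
W_total = -508.6 − 1033 = -1542 J.

W_total ≈ -1540 J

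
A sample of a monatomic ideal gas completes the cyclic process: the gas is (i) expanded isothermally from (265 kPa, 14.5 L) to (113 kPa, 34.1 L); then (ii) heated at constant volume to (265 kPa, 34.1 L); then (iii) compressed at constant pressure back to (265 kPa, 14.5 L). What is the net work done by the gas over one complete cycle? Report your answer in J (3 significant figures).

W_net ≈ -1910 J

Leg (i): W = PᵢVᵢ ln(V_f/Vᵢ) = (3842) ln(34.1/14.5) = 3286 J.
Leg (ii): W = 0.
Leg (iii): W = PΔV = (265)(14.5 − 34.1) = -5194 J.
W_net = 3286 − 5194 = -1908 J.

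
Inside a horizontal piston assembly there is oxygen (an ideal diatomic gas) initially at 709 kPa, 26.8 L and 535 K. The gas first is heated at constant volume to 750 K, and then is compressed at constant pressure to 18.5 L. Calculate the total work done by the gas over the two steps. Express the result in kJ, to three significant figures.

Step 1 (isochoric): W = 0 (constant volume).
After step 1: P = 993.9 kPa (V unchanged).
Step 2 (isobaric): W = PΔV = (993.9 kPa)(18.5 − 26.8 L) = -8250 J.
W_total = 0 − 8250 = -8250 J.

W_total ≈ -8.25 kJ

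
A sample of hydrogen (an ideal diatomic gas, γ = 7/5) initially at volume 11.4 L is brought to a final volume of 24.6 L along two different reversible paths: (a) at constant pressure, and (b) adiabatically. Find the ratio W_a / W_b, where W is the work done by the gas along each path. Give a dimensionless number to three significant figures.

W_a / W_b ≈ 1.75

Path (a) isobaric: W = P₁(V₂ − V₁) → W_a/(P₁V₁) = 1.158.
Path (b) adiabatic: W = P₁V₁(1 − (V₁/V₂)^(γ−1))/(γ−1) → W_b/(P₁V₁) = 0.6621.
W_a / W_b = 1.158 / 0.6621 = 1.749.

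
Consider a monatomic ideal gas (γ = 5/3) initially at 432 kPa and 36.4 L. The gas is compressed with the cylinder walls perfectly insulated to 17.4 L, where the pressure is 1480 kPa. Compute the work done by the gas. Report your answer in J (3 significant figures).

Adiabatic: W = (P₁V₁ − P₂V₂)/(γ − 1) with γ = 5/3.
P₁V₁ = 15725 J, P₂V₂ = 25752 J.
W = (15725 − 25752) / 0.6667 = -15041 J.

W ≈ -15000 J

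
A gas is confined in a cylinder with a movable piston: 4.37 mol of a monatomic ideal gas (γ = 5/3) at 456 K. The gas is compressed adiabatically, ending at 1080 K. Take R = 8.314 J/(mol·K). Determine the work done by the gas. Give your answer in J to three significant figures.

W ≈ -34000 J

Adiabatic ⇒ Q = 0, so W_by = −ΔU = nCᵥ(T₁ − T₂).
Cᵥ = 3R/2 = 12.47 J/(mol·K).
W = (4.37)(12.47)(456 − 1080) = -34007 J.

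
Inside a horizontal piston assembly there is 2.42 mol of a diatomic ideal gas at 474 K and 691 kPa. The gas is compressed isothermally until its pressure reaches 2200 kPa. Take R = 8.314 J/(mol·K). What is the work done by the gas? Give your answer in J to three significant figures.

Isothermal process: W = nRT ln(V₂/V₁) = nRT ln(P₁/P₂).
W = (2.42)(8.314)(474) × ln(691/2200)
  = 9537 × ln(0.3141) = 9537 × -1.158
W_by_gas = -11044 J.

W ≈ -11000 J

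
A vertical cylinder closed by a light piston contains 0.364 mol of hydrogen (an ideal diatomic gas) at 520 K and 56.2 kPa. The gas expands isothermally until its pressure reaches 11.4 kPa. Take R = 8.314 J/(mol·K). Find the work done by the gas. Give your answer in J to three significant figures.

W ≈ 2510 J

Isothermal process: W = nRT ln(V₂/V₁) = nRT ln(P₁/P₂).
W = (0.364)(8.314)(520) × ln(56.2/11.4)
  = 1574 × ln(4.93) = 1574 × 1.595
W_by_gas = 2510 J.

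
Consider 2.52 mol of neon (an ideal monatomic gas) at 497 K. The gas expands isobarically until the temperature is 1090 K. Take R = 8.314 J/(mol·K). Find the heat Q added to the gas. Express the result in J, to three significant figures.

Q ≈ 31100 J

Isobaric: W = nRΔT = (2.52)(8.314)(593) = 12424 J.
ΔU = nCᵥΔT with Cᵥ = 3R/2: ΔU = (2.52)(12.47)(593) = 18636 J.
Q = ΔU + W = 18636 + 12424 = 31060 J.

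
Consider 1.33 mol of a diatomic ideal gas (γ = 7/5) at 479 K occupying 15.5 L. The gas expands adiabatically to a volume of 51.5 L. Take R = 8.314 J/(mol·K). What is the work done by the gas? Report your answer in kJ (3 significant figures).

Adiabatic: TV^(γ−1) = const with γ = 7/5.
T₂ = T₁ (V₁/V₂)^(γ−1) = 479 × (15.5/51.5)^0.4 = 479 × 0.6186 = 296.3 K.
W_by = nCᵥ(T₁ − T₂) = (1.33)(20.79)(479 − 296.3) = 5050 J.

W ≈ 5.05 kJ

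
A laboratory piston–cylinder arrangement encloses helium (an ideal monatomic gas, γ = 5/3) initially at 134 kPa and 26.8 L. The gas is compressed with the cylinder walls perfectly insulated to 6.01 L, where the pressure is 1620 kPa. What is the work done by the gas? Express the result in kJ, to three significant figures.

Adiabatic: W = (P₁V₁ − P₂V₂)/(γ − 1) with γ = 5/3.
P₁V₁ = 3591 J, P₂V₂ = 9736 J.
W = (3591 − 9736) / 0.6667 = -9217 J.

W ≈ -9.22 kJ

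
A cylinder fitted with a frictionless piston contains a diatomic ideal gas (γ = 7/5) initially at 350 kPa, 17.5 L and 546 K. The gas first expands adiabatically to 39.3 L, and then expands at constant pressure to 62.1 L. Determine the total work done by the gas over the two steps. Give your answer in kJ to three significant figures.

Step 1 (adiabatic): W = (P₁V₁ − P₂V₂)/(γ−1) = (6125 − 4432)/0.4 = 4233 J.
After step 1: P = 112.8 kPa, V = 39.3 L, T = 395 K.
Step 2 (isobaric): W = PΔV = (112.8 kPa)(62.1 − 39.3 L) = 2571 J.
W_total = 4233 + 2571 = 6804 J.

W_total ≈ 6.80 kJ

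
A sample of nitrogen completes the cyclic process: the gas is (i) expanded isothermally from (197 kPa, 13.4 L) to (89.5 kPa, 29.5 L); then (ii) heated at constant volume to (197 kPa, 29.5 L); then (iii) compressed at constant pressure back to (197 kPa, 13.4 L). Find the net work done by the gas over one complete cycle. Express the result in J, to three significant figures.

Leg (i): W = PᵢVᵢ ln(V_f/Vᵢ) = (2640) ln(29.5/13.4) = 2083 J.
Leg (ii): W = 0.
Leg (iii): W = PΔV = (197)(13.4 − 29.5) = -3172 J.
W_net = 2083 − 3172 = -1089 J.

W_net ≈ -1090 J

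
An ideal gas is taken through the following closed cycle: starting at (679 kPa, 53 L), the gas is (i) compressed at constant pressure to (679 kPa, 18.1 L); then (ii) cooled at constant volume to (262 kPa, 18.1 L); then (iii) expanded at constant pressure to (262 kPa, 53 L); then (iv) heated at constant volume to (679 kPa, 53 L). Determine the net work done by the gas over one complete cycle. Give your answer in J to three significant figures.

W_net ≈ -14600 J

Constant-volume legs do no work.
W(i) = (679)(18.1 − 53) = -23697 J; W(iii) = (262)(53 − 18.1) = 9144 J.
W_net = -23697 + 9144 = -14553 J (the counter-clockwise enclosed area).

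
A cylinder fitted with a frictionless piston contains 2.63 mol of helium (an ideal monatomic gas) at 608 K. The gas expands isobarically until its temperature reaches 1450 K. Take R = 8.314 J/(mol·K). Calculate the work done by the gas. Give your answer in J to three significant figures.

W ≈ 18400 J

Isobaric: W = P ΔV = nR ΔT.
W = (2.63)(8.314)(1450 − 608) = 18411 J.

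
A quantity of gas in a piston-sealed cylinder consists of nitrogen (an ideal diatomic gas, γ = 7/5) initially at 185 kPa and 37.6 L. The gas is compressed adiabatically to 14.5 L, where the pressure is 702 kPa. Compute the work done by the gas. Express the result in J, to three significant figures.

Adiabatic: W = (P₁V₁ − P₂V₂)/(γ − 1) with γ = 7/5.
P₁V₁ = 6956 J, P₂V₂ = 10179 J.
W = (6956 − 10179) / 0.4 = -8058 J.

W ≈ -8060 J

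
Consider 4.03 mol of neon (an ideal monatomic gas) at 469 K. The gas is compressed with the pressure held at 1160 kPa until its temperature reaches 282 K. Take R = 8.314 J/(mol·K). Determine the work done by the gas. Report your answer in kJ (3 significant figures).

W ≈ -6.27 kJ

Isobaric: W = P ΔV = nR ΔT.
W = (4.03)(8.314)(282 − 469) = -6266 J.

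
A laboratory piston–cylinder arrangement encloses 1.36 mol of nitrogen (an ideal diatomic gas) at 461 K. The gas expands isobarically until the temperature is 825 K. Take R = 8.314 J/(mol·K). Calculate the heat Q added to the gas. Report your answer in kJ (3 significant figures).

Q ≈ 14.4 kJ

Isobaric: W = nRΔT = (1.36)(8.314)(364) = 4116 J.
ΔU = nCᵥΔT with Cᵥ = 5R/2: ΔU = (1.36)(20.79)(364) = 10289 J.
Q = ΔU + W = 10289 + 4116 = 14405 J.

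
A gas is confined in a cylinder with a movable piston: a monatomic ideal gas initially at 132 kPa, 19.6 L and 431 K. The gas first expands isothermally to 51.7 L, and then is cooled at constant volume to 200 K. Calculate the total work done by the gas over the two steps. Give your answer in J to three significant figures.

Step 1 (isothermal): W = P₁V₁ ln(V₂/V₁) = (2587) ln(51.7/19.6) = 2509 J.
Step 2 (isochoric): W = 0 (constant volume).
W_total = 2509 + 0 = 2509 J.

W_total ≈ 2510 J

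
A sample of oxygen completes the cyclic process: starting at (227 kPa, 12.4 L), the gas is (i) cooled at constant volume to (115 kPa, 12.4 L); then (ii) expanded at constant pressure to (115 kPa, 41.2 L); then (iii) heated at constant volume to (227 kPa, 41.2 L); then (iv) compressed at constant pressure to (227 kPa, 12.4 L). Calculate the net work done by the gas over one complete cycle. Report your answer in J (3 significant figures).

Constant-volume legs do no work.
W(ii) = (115)(41.2 − 12.4) = 3312 J; W(iv) = (227)(12.4 − 41.2) = -6538 J.
W_net = 3312 − 6538 = -3226 J (the counter-clockwise enclosed area).

W_net ≈ -3230 J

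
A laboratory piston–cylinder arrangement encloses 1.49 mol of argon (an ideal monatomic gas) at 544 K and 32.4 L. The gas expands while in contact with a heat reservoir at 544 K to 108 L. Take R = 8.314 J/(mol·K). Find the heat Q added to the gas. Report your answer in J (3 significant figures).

Q ≈ 8110 J

Isothermal ⇒ ΔU = 0, so Q = W = nRT ln(V₂/V₁).
Q = (1.49)(8.314)(544) ln(108/32.4) = 6739 × 1.204 = 8114 J.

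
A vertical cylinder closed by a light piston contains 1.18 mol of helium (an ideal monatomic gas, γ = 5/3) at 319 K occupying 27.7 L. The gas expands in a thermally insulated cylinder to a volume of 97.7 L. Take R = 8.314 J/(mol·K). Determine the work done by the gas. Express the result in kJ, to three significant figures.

W ≈ 2.67 kJ

Adiabatic: TV^(γ−1) = const with γ = 5/3.
T₂ = T₁ (V₁/V₂)^(γ−1) = 319 × (27.7/97.7)^0.667 = 319 × 0.4316 = 137.7 K.
W_by = nCᵥ(T₁ − T₂) = (1.18)(12.47)(319 − 137.7) = 2668 J.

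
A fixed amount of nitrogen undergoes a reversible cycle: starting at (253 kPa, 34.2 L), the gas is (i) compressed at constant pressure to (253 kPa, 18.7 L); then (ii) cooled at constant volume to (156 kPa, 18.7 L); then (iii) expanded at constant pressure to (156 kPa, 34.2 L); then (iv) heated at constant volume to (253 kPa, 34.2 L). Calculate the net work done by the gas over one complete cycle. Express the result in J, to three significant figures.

W_net ≈ -1500 J

Constant-volume legs do no work.
W(i) = (253)(18.7 − 34.2) = -3922 J; W(iii) = (156)(34.2 − 18.7) = 2418 J.
W_net = -3922 + 2418 = -1504 J (the counter-clockwise enclosed area).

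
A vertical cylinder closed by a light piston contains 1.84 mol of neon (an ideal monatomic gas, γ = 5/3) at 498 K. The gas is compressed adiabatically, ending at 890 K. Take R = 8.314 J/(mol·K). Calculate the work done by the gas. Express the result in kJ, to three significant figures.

Adiabatic ⇒ Q = 0, so W_by = −ΔU = nCᵥ(T₁ − T₂).
Cᵥ = 3R/2 = 12.47 J/(mol·K).
W = (1.84)(12.47)(498 − 890) = -8995 J.

W ≈ -9.00 kJ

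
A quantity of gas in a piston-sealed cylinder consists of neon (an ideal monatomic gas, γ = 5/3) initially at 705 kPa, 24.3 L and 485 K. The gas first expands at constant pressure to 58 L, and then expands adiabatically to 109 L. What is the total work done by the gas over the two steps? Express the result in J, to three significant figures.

W_total ≈ 44800 J

Step 1 (isobaric): W = PΔV = (705 kPa)(58 − 24.3 L) = 23759 J.
After step 1: P = 705 kPa, V = 58 L, T = 1158 K.
Step 2 (adiabatic): W = (P₁V₁ − P₂V₂)/(γ−1) = (40890 − 26850)/0.667 = 21059 J.
W_total = 23759 + 21059 = 44818 J.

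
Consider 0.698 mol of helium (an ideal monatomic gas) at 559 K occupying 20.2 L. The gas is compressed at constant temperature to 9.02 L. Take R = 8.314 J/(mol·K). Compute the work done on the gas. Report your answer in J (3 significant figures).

W ≈ 2620 J

Isothermal: W = nRT ln(V₂/V₁).
W = (0.698)(8.314)(559) × ln(9.02/20.2)
  = 3244 × -0.8062
W_by_gas = -2615 J; work on gas = −W_by = 2615 J.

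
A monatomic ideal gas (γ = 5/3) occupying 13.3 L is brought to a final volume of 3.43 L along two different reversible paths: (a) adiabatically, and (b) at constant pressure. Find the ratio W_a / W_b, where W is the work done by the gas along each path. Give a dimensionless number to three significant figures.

W_a / W_b ≈ 2.97

Path (a) adiabatic: W = P₁V₁(1 − (V₁/V₂)^(γ−1))/(γ−1) → W_a/(P₁V₁) = -2.202.
Path (b) isobaric: W = P₁(V₂ − V₁) → W_b/(P₁V₁) = -0.7421.
W_a / W_b = -2.202 / -0.7421 = 2.968.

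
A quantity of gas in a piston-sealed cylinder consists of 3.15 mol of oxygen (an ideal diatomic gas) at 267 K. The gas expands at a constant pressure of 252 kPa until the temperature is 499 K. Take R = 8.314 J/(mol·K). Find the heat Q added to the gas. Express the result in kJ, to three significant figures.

Q ≈ 21.3 kJ

Isobaric: W = nRΔT = (3.15)(8.314)(232) = 6076 J.
ΔU = nCᵥΔT with Cᵥ = 5R/2: ΔU = (3.15)(20.79)(232) = 15190 J.
Q = ΔU + W = 15190 + 6076 = 21266 J.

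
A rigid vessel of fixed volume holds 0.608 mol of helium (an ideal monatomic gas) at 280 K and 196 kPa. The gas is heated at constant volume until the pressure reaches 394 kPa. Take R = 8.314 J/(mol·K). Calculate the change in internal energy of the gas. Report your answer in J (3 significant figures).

Constant volume ⇒ W = 0, so Q = ΔU = nCᵥΔT with Cᵥ = 3R/2 = 12.47 J/(mol·K).
At constant V, T₂/T₁ = P₂/P₁ ⇒ ΔT = T₁(P₂/P₁ − 1) = 280·(394/196 − 1) = 282.9 K.
ΔU = (0.608)(12.47)(282.9) = 2145 J.

ΔU ≈ 2140 J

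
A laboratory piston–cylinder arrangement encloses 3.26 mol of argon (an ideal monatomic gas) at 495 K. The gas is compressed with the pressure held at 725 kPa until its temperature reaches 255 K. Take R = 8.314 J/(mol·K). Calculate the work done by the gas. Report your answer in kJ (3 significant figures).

Isobaric: W = P ΔV = nR ΔT.
W = (3.26)(8.314)(255 − 495) = -6505 J.

W ≈ -6.50 kJ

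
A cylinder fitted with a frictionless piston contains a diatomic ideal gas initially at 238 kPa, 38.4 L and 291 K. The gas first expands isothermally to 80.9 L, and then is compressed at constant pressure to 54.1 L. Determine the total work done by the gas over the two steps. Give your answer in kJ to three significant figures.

W_total ≈ 3.78 kJ

Step 1 (isothermal): W = P₁V₁ ln(V₂/V₁) = (9139) ln(80.9/38.4) = 6810 J.
After step 1: P = 113 kPa, V = 80.9 L, T = 291 K.
Step 2 (isobaric): W = PΔV = (113 kPa)(54.1 − 80.9 L) = -3028 J.
W_total = 6810 − 3028 = 3783 J.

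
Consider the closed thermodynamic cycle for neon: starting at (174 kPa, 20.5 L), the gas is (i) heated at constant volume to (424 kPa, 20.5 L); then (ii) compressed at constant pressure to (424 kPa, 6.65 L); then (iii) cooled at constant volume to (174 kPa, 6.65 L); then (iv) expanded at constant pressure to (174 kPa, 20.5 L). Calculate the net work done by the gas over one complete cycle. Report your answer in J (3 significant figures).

Constant-volume legs do no work.
W(ii) = (424)(6.65 − 20.5) = -5872 J; W(iv) = (174)(20.5 − 6.65) = 2410 J.
W_net = -5872 + 2410 = -3462 J (the counter-clockwise enclosed area).

W_net ≈ -3460 J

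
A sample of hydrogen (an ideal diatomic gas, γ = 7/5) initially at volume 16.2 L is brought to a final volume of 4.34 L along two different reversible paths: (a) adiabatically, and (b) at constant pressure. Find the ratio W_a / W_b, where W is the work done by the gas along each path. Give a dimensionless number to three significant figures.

W_a / W_b ≈ 2.37

Path (a) adiabatic: W = P₁V₁(1 − (V₁/V₂)^(γ−1))/(γ−1) → W_a/(P₁V₁) = -1.734.
Path (b) isobaric: W = P₁(V₂ − V₁) → W_b/(P₁V₁) = -0.7321.
W_a / W_b = -1.734 / -0.7321 = 2.369.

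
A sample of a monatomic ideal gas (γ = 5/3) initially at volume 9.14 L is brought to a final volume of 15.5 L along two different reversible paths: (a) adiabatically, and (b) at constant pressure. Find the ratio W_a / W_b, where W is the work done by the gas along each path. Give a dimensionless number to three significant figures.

W_a / W_b ≈ 0.640

Path (a) adiabatic: W = P₁V₁(1 − (V₁/V₂)^(γ−1))/(γ−1) → W_a/(P₁V₁) = 0.4452.
Path (b) isobaric: W = P₁(V₂ − V₁) → W_b/(P₁V₁) = 0.6958.
W_a / W_b = 0.4452 / 0.6958 = 0.6398.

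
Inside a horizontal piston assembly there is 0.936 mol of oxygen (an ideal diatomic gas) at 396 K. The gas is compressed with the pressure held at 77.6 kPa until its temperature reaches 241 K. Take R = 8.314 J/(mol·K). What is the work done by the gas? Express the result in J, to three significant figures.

W ≈ -1210 J

Isobaric: W = P ΔV = nR ΔT.
W = (0.936)(8.314)(241 − 396) = -1206 J.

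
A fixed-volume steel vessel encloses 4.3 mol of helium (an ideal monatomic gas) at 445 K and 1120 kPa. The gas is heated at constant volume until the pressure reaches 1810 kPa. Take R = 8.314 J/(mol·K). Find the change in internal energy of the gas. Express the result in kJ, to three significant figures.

ΔU ≈ 14.7 kJ

Constant volume ⇒ W = 0, so Q = ΔU = nCᵥΔT with Cᵥ = 3R/2 = 12.47 J/(mol·K).
At constant V, T₂/T₁ = P₂/P₁ ⇒ ΔT = T₁(P₂/P₁ − 1) = 445·(1810/1120 − 1) = 274.2 K.
ΔU = (4.3)(12.47)(274.2) = 14701 J.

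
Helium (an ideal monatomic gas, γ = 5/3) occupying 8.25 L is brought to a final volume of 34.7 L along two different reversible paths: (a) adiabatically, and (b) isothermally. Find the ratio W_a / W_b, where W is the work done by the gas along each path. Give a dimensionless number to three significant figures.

Path (a) adiabatic: W = P₁V₁(1 − (V₁/V₂)^(γ−1))/(γ−1) → W_a/(P₁V₁) = 0.9243.
Path (b) isothermal: W = P₁V₁ ln(V₂/V₁) → W_b/(P₁V₁) = 1.437.
W_a / W_b = 0.9243 / 1.437 = 0.6434.

W_a / W_b ≈ 0.643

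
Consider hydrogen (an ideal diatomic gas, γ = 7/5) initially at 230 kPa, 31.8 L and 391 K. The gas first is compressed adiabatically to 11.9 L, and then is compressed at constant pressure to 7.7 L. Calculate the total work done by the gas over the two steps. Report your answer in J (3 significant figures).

Step 1 (adiabatic): W = (P₁V₁ − P₂V₂)/(γ−1) = (7314 − 10837)/0.4 = -8807 J.
After step 1: P = 910.7 kPa, V = 11.9 L, T = 579.3 K.
Step 2 (isobaric): W = PΔV = (910.7 kPa)(7.7 − 11.9 L) = -3825 J.
W_total = -8807 − 3825 = -12632 J.

W_total ≈ -12600 J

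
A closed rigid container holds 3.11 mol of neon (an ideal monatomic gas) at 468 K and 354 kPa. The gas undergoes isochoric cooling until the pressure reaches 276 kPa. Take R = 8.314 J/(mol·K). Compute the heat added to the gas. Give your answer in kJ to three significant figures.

Q ≈ -4.00 kJ

Constant volume ⇒ W = 0, so Q = ΔU = nCᵥΔT with Cᵥ = 3R/2 = 12.47 J/(mol·K).
At constant V, T₂/T₁ = P₂/P₁ ⇒ ΔT = T₁(P₂/P₁ − 1) = 468·(276/354 − 1) = -103.1 K.
ΔU = (3.11)(12.47)(-103.1) = -3999 J.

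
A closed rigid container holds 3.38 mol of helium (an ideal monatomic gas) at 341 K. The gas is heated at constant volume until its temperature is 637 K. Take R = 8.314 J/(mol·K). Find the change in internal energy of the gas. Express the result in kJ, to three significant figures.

Constant volume ⇒ W = 0, so Q = ΔU = nCᵥΔT with Cᵥ = 3R/2 = 12.47 J/(mol·K).
ΔU = (3.38)(12.47)(637 − 341) = 12477 J.

ΔU ≈ 12.5 kJ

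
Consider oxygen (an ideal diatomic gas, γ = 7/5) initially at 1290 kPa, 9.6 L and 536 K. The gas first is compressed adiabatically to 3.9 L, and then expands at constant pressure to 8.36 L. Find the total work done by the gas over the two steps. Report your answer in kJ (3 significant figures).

W_total ≈ 6.88 kJ

Step 1 (adiabatic): W = (P₁V₁ − P₂V₂)/(γ−1) = (12384 − 17756)/0.4 = -13430 J.
After step 1: P = 4553 kPa, V = 3.9 L, T = 768.5 K.
Step 2 (isobaric): W = PΔV = (4553 kPa)(8.36 − 3.9 L) = 20306 J.
W_total = -13430 + 20306 = 6876 J.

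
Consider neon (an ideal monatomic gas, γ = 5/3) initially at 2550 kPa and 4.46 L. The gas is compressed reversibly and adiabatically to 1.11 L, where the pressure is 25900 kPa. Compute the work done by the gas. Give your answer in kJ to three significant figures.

W ≈ -26.1 kJ

Adiabatic: W = (P₁V₁ − P₂V₂)/(γ − 1) with γ = 5/3.
P₁V₁ = 11373 J, P₂V₂ = 28749 J.
W = (11373 − 28749) / 0.6667 = -26064 J.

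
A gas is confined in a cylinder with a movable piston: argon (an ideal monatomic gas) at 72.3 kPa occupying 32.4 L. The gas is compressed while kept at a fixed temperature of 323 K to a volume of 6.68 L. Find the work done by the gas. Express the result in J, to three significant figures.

Isothermal: W = nRT ln(V₂/V₁) = P₁V₁ ln(V₂/V₁).
P₁V₁ = (72.3 kPa)(32.4 L) = 2343 J.
W = 2343 × ln(6.68/32.4) = 2343 × -1.579
W_by_gas = -3699 J.

W ≈ -3700 J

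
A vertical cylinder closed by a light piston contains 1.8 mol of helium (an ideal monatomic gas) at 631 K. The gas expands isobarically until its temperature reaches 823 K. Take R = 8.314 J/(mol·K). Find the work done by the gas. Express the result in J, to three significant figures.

Isobaric: W = P ΔV = nR ΔT.
W = (1.8)(8.314)(823 − 631) = 2873 J.

W ≈ 2870 J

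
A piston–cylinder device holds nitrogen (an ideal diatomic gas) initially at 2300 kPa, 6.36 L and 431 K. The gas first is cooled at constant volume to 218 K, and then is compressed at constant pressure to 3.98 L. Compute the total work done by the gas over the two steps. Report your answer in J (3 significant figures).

W_total ≈ -2770 J

Step 1 (isochoric): W = 0 (constant volume).
After step 1: P = 1163 kPa (V unchanged).
Step 2 (isobaric): W = PΔV = (1163 kPa)(3.98 − 6.36 L) = -2769 J.
W_total = 0 − 2769 = -2769 J.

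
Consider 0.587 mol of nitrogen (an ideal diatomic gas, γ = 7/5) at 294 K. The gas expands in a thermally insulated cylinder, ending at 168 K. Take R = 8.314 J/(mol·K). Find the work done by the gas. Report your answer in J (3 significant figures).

W ≈ 1540 J

Adiabatic ⇒ Q = 0, so W_by = −ΔU = nCᵥ(T₁ − T₂).
Cᵥ = 5R/2 = 20.79 J/(mol·K).
W = (0.587)(20.79)(294 − 168) = 1537 J.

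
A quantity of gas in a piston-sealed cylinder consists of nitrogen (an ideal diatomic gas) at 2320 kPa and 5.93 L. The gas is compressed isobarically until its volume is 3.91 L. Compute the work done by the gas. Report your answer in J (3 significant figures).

W ≈ -4690 J

Isobaric: W = P ΔV.
W = (2320 kPa)(3.91 − 5.93 L) = (2320)(-2.02) = -4686 J.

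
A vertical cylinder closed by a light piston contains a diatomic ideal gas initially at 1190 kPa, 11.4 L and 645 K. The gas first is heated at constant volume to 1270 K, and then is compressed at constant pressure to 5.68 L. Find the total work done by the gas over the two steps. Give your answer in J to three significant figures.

W_total ≈ -13400 J

Step 1 (isochoric): W = 0 (constant volume).
After step 1: P = 2343 kPa (V unchanged).
Step 2 (isobaric): W = PΔV = (2343 kPa)(5.68 − 11.4 L) = -13403 J.
W_total = 0 − 13403 = -13403 J.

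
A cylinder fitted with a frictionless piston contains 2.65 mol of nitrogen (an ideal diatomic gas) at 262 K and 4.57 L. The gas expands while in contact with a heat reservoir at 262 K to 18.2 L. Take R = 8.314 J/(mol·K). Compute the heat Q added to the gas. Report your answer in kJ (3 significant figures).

Isothermal ⇒ ΔU = 0, so Q = W = nRT ln(V₂/V₁).
Q = (2.65)(8.314)(262) ln(18.2/4.57) = 5772 × 1.382 = 7977 J.

Q ≈ 7.98 kJ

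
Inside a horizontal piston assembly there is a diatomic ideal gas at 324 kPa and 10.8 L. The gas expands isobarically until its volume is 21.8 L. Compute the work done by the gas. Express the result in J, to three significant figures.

Isobaric: W = P ΔV.
W = (324 kPa)(21.8 − 10.8 L) = (324)(11) = 3564 J.

W ≈ 3560 J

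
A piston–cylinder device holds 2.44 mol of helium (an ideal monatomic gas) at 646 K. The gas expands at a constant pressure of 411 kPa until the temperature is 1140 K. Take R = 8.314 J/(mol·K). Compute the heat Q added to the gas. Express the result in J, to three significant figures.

Isobaric: W = nRΔT = (2.44)(8.314)(494) = 10021 J.
ΔU = nCᵥΔT with Cᵥ = 3R/2: ΔU = (2.44)(12.47)(494) = 15032 J.
Q = ΔU + W = 15032 + 10021 = 25053 J.

Q ≈ 25100 J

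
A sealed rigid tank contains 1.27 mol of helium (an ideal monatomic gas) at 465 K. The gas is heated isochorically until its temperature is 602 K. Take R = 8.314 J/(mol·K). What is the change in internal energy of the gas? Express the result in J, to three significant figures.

Constant volume ⇒ W = 0, so Q = ΔU = nCᵥΔT with Cᵥ = 3R/2 = 12.47 J/(mol·K).
ΔU = (1.27)(12.47)(602 − 465) = 2170 J.

ΔU ≈ 2170 J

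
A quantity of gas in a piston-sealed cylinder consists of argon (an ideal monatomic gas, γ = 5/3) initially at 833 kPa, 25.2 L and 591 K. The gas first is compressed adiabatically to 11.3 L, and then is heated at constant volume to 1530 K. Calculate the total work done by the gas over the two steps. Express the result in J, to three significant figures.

Step 1 (adiabatic): W = (P₁V₁ − P₂V₂)/(γ−1) = (20992 − 35831)/0.667 = -22259 J.
Step 2 (isochoric): W = 0 (constant volume).
W_total = -22259 + 0 = -22259 J.

W_total ≈ -22300 J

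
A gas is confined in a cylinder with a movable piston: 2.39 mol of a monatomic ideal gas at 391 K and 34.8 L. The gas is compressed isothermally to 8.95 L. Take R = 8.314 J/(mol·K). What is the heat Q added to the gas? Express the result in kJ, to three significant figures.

Isothermal ⇒ ΔU = 0, so Q = W = nRT ln(V₂/V₁).
Q = (2.39)(8.314)(391) ln(8.95/34.8) = 7769 × -1.358 = -10550 J.

Q ≈ -10.6 kJ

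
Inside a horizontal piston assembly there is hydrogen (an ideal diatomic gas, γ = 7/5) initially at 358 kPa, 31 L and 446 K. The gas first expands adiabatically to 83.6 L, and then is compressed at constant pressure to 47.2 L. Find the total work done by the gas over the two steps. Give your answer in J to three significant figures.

W_total ≈ 5840 J

Step 1 (adiabatic): W = (P₁V₁ − P₂V₂)/(γ−1) = (11098 − 7463)/0.4 = 9088 J.
After step 1: P = 89.27 kPa, V = 83.6 L, T = 299.9 K.
Step 2 (isobaric): W = PΔV = (89.27 kPa)(47.2 − 83.6 L) = -3249 J.
W_total = 9088 − 3249 = 5838 J.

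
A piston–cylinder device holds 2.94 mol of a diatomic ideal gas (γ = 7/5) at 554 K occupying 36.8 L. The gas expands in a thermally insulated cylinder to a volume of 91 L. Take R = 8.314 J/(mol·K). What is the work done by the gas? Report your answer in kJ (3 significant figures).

Adiabatic: TV^(γ−1) = const with γ = 7/5.
T₂ = T₁ (V₁/V₂)^(γ−1) = 554 × (36.8/91)^0.4 = 554 × 0.6962 = 385.7 K.
W_by = nCᵥ(T₁ − T₂) = (2.94)(20.79)(554 − 385.7) = 10285 J.

W ≈ 10.3 kJ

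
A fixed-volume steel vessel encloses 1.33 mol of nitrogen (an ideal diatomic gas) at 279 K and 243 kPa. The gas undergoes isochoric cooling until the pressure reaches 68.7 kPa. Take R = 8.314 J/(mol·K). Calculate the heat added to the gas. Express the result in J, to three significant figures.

Q ≈ -5530 J

Constant volume ⇒ W = 0, so Q = ΔU = nCᵥΔT with Cᵥ = 5R/2 = 20.79 J/(mol·K).
At constant V, T₂/T₁ = P₂/P₁ ⇒ ΔT = T₁(P₂/P₁ − 1) = 279·(68.7/243 − 1) = -200.1 K.
ΔU = (1.33)(20.79)(-200.1) = -5532 J.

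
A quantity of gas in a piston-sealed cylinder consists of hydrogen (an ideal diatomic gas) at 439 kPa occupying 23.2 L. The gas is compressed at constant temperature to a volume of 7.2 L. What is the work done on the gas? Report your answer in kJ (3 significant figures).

Isothermal: W = nRT ln(V₂/V₁) = P₁V₁ ln(V₂/V₁).
P₁V₁ = (439 kPa)(23.2 L) = 10185 J.
W = 10185 × ln(7.2/23.2) = 10185 × -1.17
W_by_gas = -11917 J; work on gas = −W_by = 11917 J.

W ≈ 11.9 kJ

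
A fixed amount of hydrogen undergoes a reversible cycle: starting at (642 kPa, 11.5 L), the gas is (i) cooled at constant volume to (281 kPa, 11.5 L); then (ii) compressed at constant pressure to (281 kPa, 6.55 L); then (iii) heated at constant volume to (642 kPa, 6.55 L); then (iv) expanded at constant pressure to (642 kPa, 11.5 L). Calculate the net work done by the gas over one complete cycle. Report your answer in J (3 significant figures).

Constant-volume legs do no work.
W(ii) = (281)(6.55 − 11.5) = -1391 J; W(iv) = (642)(11.5 − 6.55) = 3178 J.
W_net = -1391 + 3178 = 1787 J (the clockwise enclosed area).

W_net ≈ 1790 J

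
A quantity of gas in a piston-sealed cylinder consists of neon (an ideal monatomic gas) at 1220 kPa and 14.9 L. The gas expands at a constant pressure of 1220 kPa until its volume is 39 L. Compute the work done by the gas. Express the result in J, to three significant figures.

Isobaric: W = P ΔV.
W = (1220 kPa)(39 − 14.9 L) = (1220)(24.1) = 29402 J.

W ≈ 29400 J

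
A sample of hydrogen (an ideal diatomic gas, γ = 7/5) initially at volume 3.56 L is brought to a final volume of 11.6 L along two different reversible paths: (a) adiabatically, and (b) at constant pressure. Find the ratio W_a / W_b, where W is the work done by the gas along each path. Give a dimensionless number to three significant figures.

Path (a) adiabatic: W = P₁V₁(1 − (V₁/V₂)^(γ−1))/(γ−1) → W_a/(P₁V₁) = 0.9414.
Path (b) isobaric: W = P₁(V₂ − V₁) → W_b/(P₁V₁) = 2.258.
W_a / W_b = 0.9414 / 2.258 = 0.4168.

W_a / W_b ≈ 0.417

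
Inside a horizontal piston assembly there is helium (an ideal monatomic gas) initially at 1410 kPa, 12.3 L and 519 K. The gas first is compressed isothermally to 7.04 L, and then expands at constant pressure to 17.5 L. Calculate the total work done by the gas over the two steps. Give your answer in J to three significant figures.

Step 1 (isothermal): W = P₁V₁ ln(V₂/V₁) = (17343) ln(7.04/12.3) = -9677 J.
After step 1: P = 2463 kPa, V = 7.04 L, T = 519 K.
Step 2 (isobaric): W = PΔV = (2463 kPa)(17.5 − 7.04 L) = 25768 J.
W_total = -9677 + 25768 = 16091 J.

W_total ≈ 16100 J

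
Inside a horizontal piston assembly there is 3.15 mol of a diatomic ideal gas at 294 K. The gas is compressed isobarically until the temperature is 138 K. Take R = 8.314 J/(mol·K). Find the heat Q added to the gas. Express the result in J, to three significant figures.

Q ≈ -14300 J

Isobaric: W = nRΔT = (3.15)(8.314)(-156) = -4085 J.
ΔU = nCᵥΔT with Cᵥ = 5R/2: ΔU = (3.15)(20.79)(-156) = -10214 J.
Q = ΔU + W = -10214 − 4085 = -14299 J.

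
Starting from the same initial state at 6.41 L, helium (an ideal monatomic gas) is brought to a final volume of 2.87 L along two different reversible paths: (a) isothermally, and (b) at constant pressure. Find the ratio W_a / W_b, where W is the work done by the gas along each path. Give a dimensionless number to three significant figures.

Path (a) isothermal: W = P₁V₁ ln(V₂/V₁) → W_a/(P₁V₁) = -0.8035.
Path (b) isobaric: W = P₁(V₂ − V₁) → W_b/(P₁V₁) = -0.5523.
W_a / W_b = -0.8035 / -0.5523 = 1.455.

W_a / W_b ≈ 1.46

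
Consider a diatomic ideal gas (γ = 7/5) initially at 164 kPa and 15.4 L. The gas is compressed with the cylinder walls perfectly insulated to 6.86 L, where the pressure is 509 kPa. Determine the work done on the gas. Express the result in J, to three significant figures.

Adiabatic: W = (P₁V₁ − P₂V₂)/(γ − 1) with γ = 7/5.
P₁V₁ = 2526 J, P₂V₂ = 3492 J.
W = (2526 − 3492) / 0.4 = -2415 J.
Work on gas = −W_by = 2415 J.

W ≈ 2420 J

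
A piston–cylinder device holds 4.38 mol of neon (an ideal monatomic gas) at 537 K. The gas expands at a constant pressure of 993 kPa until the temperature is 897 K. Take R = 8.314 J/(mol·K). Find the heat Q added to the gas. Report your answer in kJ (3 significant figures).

Q ≈ 32.8 kJ

Isobaric: W = nRΔT = (4.38)(8.314)(360) = 13110 J.
ΔU = nCᵥΔT with Cᵥ = 3R/2: ΔU = (4.38)(12.47)(360) = 19664 J.
Q = ΔU + W = 19664 + 13110 = 32774 J.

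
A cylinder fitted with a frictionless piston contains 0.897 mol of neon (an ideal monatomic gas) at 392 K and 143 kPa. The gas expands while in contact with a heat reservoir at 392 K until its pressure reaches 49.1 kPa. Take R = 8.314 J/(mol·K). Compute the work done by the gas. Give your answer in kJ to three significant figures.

W ≈ 3.13 kJ

Isothermal process: W = nRT ln(V₂/V₁) = nRT ln(P₁/P₂).
W = (0.897)(8.314)(392) × ln(143/49.1)
  = 2923 × ln(2.912) = 2923 × 1.069
W_by_gas = 3125 J.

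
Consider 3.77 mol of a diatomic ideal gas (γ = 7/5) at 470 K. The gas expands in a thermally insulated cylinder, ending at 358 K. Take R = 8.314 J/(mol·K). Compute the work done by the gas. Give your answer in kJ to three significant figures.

W ≈ 8.78 kJ

Adiabatic ⇒ Q = 0, so W_by = −ΔU = nCᵥ(T₁ − T₂).
Cᵥ = 5R/2 = 20.79 J/(mol·K).
W = (3.77)(20.79)(470 − 358) = 8776 J.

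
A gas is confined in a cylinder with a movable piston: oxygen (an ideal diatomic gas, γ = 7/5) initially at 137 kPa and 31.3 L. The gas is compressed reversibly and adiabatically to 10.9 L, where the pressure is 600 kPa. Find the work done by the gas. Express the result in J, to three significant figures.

W ≈ -5630 J

Adiabatic: W = (P₁V₁ − P₂V₂)/(γ − 1) with γ = 7/5.
P₁V₁ = 4288 J, P₂V₂ = 6540 J.
W = (4288 − 6540) / 0.4 = -5630 J.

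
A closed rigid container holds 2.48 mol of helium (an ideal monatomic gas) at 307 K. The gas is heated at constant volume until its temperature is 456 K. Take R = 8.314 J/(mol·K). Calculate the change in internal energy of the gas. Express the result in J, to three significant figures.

ΔU ≈ 4610 J

Constant volume ⇒ W = 0, so Q = ΔU = nCᵥΔT with Cᵥ = 3R/2 = 12.47 J/(mol·K).
ΔU = (2.48)(12.47)(456 − 307) = 4608 J.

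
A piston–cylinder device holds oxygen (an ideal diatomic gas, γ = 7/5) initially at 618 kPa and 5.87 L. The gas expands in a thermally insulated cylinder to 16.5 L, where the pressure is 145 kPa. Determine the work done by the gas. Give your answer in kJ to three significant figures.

Adiabatic: W = (P₁V₁ − P₂V₂)/(γ − 1) with γ = 7/5.
P₁V₁ = 3628 J, P₂V₂ = 2392 J.
W = (3628 − 2392) / 0.4 = 3088 J.

W ≈ 3.09 kJ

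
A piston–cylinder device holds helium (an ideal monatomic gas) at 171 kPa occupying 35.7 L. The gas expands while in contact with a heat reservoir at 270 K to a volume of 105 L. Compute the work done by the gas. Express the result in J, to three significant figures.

Isothermal: W = nRT ln(V₂/V₁) = P₁V₁ ln(V₂/V₁).
P₁V₁ = (171 kPa)(35.7 L) = 6105 J.
W = 6105 × ln(105/35.7) = 6105 × 1.079
W_by_gas = 6586 J.

W ≈ 6590 J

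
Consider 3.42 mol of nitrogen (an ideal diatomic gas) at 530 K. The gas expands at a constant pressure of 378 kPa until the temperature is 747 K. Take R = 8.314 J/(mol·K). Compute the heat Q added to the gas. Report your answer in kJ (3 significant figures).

Q ≈ 21.6 kJ

Isobaric: W = nRΔT = (3.42)(8.314)(217) = 6170 J.
ΔU = nCᵥΔT with Cᵥ = 5R/2: ΔU = (3.42)(20.79)(217) = 15425 J.
Q = ΔU + W = 15425 + 6170 = 21596 J.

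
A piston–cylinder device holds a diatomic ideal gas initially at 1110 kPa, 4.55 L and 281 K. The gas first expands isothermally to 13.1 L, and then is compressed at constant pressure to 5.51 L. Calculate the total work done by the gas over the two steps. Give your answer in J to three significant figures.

W_total ≈ 2410 J

Step 1 (isothermal): W = P₁V₁ ln(V₂/V₁) = (5050) ln(13.1/4.55) = 5341 J.
After step 1: P = 385.5 kPa, V = 13.1 L, T = 281 K.
Step 2 (isobaric): W = PΔV = (385.5 kPa)(5.51 − 13.1 L) = -2926 J.
W_total = 5341 − 2926 = 2415 J.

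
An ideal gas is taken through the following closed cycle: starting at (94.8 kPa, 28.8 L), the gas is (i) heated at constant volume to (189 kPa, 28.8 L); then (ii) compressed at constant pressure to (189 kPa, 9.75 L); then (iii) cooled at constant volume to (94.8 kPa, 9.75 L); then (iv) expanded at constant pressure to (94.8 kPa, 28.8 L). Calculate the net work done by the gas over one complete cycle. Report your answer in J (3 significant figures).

Constant-volume legs do no work.
W(ii) = (189)(9.75 − 28.8) = -3600 J; W(iv) = (94.8)(28.8 − 9.75) = 1806 J.
W_net = -3600 + 1806 = -1795 J (the counter-clockwise enclosed area).

W_net ≈ -1790 J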